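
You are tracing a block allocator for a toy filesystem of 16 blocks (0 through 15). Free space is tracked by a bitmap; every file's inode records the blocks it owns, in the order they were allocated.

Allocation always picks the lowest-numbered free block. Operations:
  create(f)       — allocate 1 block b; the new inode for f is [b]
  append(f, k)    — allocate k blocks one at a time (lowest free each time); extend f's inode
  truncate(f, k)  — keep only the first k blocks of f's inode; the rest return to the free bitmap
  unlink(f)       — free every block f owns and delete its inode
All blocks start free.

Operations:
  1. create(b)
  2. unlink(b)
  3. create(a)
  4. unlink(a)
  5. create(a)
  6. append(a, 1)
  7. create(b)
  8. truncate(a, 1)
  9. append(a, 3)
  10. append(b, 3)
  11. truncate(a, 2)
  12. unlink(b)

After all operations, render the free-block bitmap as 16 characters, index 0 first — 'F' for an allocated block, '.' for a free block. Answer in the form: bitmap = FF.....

after create(b) → b:[0]  free=[F...............]
after unlink(b) →   free=[................]
after create(a) → a:[0]  free=[F...............]
after unlink(a) →   free=[................]
after create(a) → a:[0]  free=[F...............]
after append(a, 1) → a:[0, 1]  free=[FF..............]
after create(b) → a:[0, 1], b:[2]  free=[FFF.............]
after truncate(a, 1) → a:[0], b:[2]  free=[F.F.............]
after append(a, 3) → a:[0, 1, 3, 4], b:[2]  free=[FFFFF...........]
after append(b, 3) → a:[0, 1, 3, 4], b:[2, 5, 6, 7]  free=[FFFFFFFF........]
after truncate(a, 2) → a:[0, 1], b:[2, 5, 6, 7]  free=[FFF..FFF........]
after unlink(b) → a:[0, 1]  free=[FF..............]

bitmap = FF..............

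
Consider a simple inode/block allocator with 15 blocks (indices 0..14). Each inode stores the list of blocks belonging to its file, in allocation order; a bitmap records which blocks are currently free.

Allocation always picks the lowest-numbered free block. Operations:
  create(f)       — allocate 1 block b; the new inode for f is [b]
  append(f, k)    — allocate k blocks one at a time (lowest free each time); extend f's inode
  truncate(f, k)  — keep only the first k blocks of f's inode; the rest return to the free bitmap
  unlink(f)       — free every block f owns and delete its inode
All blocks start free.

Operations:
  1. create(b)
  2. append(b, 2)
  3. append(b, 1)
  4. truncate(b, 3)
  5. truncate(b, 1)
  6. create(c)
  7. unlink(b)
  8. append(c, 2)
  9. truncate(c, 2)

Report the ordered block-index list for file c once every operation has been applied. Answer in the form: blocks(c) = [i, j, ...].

[1] create(b) — b=0 (map F..............)
[2] append(b, 2) — b=0,1,2 (map FFF............)
[3] append(b, 1) — b=0,1,2,3 (map FFFF...........)
[4] truncate(b, 3) — b=0,1,2 (map FFF............)
[5] truncate(b, 1) — b=0 (map F..............)
[6] create(c) — b=0 c=1 (map FF.............)
[7] unlink(b) — c=1 (map .F.............)
[8] append(c, 2) — c=1,0,2 (map FFF............)
[9] truncate(c, 2) — c=1,0 (map FF.............)

blocks(c) = [1, 0]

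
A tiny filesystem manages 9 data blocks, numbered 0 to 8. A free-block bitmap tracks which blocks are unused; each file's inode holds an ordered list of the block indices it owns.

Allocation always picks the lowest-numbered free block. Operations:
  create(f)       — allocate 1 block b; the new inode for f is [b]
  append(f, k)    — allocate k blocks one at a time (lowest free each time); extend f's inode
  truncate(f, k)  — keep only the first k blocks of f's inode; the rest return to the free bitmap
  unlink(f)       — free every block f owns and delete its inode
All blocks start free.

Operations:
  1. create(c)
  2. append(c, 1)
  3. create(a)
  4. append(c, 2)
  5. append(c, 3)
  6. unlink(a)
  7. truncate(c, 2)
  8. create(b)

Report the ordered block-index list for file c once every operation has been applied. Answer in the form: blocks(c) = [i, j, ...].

[1] create(c) — c=0 (map F........)
[2] append(c, 1) — c=0,1 (map FF.......)
[3] create(a) — a=2 c=0,1 (map FFF......)
[4] append(c, 2) — a=2 c=0,1,3,4 (map FFFFF....)
[5] append(c, 3) — a=2 c=0,1,3,4,5,6,7 (map FFFFFFFF.)
[6] unlink(a) — c=0,1,3,4,5,6,7 (map FF.FFFFF.)
[7] truncate(c, 2) — c=0,1 (map FF.......)
[8] create(b) — b=2 c=0,1 (map FFF......)

blocks(c) = [0, 1]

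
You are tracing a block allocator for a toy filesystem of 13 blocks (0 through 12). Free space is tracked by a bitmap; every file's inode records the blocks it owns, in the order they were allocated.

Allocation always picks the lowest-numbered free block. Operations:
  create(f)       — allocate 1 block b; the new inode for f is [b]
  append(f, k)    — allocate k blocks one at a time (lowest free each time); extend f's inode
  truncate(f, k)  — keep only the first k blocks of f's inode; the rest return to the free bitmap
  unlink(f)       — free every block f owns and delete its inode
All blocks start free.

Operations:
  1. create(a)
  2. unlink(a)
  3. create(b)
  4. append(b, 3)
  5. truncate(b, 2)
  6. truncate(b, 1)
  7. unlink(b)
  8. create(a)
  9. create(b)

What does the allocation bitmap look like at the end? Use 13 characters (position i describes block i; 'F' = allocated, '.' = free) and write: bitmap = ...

after create(a) → a:[0]  free=[F............]
after unlink(a) →   free=[.............]
after create(b) → b:[0]  free=[F............]
after append(b, 3) → b:[0, 1, 2, 3]  free=[FFFF.........]
after truncate(b, 2) → b:[0, 1]  free=[FF...........]
after truncate(b, 1) → b:[0]  free=[F............]
after unlink(b) →   free=[.............]
after create(a) → a:[0]  free=[F............]
after create(b) → a:[0], b:[1]  free=[FF...........]

bitmap = FF...........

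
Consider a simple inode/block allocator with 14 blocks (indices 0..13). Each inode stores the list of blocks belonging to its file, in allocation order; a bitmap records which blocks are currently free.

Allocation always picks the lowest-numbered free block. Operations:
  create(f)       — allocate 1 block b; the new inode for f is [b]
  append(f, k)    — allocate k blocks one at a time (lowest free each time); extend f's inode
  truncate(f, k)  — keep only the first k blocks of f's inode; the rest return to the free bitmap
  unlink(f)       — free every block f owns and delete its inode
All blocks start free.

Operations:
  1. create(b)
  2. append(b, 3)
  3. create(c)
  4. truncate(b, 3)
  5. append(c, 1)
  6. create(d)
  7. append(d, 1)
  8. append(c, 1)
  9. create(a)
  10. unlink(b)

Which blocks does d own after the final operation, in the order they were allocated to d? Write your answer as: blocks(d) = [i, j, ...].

blocks(d) = [5, 6]

create(b): bitmap=F............. | b=[0]
append(b, 3): bitmap=FFFF.......... | b=[0, 1, 2, 3]
create(c): bitmap=FFFFF......... | b=[0, 1, 2, 3] c=[4]
truncate(b, 3): bitmap=FFF.F......... | b=[0, 1, 2] c=[4]
append(c, 1): bitmap=FFFFF......... | b=[0, 1, 2] c=[4, 3]
create(d): bitmap=FFFFFF........ | b=[0, 1, 2] c=[4, 3] d=[5]
append(d, 1): bitmap=FFFFFFF....... | b=[0, 1, 2] c=[4, 3] d=[5, 6]
append(c, 1): bitmap=FFFFFFFF...... | b=[0, 1, 2] c=[4, 3, 7] d=[5, 6]
create(a): bitmap=FFFFFFFFF..... | a=[8] b=[0, 1, 2] c=[4, 3, 7] d=[5, 6]
unlink(b): bitmap=...FFFFFF..... | a=[8] c=[4, 3, 7] d=[5, 6]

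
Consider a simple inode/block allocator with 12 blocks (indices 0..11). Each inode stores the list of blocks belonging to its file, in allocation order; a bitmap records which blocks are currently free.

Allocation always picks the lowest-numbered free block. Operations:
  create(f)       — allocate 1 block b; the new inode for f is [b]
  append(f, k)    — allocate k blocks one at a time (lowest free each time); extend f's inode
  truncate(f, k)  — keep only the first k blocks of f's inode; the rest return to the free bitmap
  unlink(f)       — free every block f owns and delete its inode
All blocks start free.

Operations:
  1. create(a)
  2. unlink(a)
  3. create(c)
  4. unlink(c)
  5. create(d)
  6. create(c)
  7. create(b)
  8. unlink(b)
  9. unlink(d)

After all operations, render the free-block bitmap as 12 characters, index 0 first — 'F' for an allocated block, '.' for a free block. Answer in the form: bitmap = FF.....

[1] create(a) — a=0 (map F...........)
[2] unlink(a) —  (map ............)
[3] create(c) — c=0 (map F...........)
[4] unlink(c) —  (map ............)
[5] create(d) — d=0 (map F...........)
[6] create(c) — c=1 d=0 (map FF..........)
[7] create(b) — b=2 c=1 d=0 (map FFF.........)
[8] unlink(b) — c=1 d=0 (map FF..........)
[9] unlink(d) — c=1 (map .F..........)

bitmap = .F..........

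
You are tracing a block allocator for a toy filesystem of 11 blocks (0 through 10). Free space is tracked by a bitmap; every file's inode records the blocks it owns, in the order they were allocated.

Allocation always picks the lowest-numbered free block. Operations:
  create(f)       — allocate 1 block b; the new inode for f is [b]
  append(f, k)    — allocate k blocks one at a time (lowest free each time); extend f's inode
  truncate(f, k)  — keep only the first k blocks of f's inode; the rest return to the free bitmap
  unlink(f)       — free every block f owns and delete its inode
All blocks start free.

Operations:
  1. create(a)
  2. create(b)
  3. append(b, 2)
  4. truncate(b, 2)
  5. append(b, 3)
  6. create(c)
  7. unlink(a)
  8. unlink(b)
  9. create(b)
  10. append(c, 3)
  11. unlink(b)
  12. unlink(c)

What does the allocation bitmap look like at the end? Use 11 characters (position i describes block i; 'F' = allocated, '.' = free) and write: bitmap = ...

bitmap = ...........

  1. create(a)  ⇒  F..........  {a→[0]}
  2. create(b)  ⇒  FF.........  {a→[0]; b→[1]}
  3. append(b, 2)  ⇒  FFFF.......  {a→[0]; b→[1, 2, 3]}
  4. truncate(b, 2)  ⇒  FFF........  {a→[0]; b→[1, 2]}
  5. append(b, 3)  ⇒  FFFFFF.....  {a→[0]; b→[1, 2, 3, 4, 5]}
  6. create(c)  ⇒  FFFFFFF....  {a→[0]; b→[1, 2, 3, 4, 5]; c→[6]}
  7. unlink(a)  ⇒  .FFFFFF....  {b→[1, 2, 3, 4, 5]; c→[6]}
  8. unlink(b)  ⇒  ......F....  {c→[6]}
  9. create(b)  ⇒  F.....F....  {b→[0]; c→[6]}
  10. append(c, 3)  ⇒  FFFF..F....  {b→[0]; c→[6, 1, 2, 3]}
  11. unlink(b)  ⇒  .FFF..F....  {c→[6, 1, 2, 3]}
  12. unlink(c)  ⇒  ...........  {}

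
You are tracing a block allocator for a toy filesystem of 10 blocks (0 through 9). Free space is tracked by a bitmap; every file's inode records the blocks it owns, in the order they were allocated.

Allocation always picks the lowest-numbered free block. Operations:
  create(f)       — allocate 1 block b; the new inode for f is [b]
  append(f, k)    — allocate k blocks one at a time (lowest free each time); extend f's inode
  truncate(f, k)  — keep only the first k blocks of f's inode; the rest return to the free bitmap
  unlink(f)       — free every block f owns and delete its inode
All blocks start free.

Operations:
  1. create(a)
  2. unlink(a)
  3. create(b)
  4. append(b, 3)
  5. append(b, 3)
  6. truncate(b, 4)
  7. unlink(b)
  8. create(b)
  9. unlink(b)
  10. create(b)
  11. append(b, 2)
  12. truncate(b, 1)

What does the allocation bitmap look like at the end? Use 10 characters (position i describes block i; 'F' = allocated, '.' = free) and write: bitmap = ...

bitmap = F.........

create(a): bitmap=F......... | a=[0]
unlink(a): bitmap=.......... | 
create(b): bitmap=F......... | b=[0]
append(b, 3): bitmap=FFFF...... | b=[0, 1, 2, 3]
append(b, 3): bitmap=FFFFFFF... | b=[0, 1, 2, 3, 4, 5, 6]
truncate(b, 4): bitmap=FFFF...... | b=[0, 1, 2, 3]
unlink(b): bitmap=.......... | 
create(b): bitmap=F......... | b=[0]
unlink(b): bitmap=.......... | 
create(b): bitmap=F......... | b=[0]
append(b, 2): bitmap=FFF....... | b=[0, 1, 2]
truncate(b, 1): bitmap=F......... | b=[0]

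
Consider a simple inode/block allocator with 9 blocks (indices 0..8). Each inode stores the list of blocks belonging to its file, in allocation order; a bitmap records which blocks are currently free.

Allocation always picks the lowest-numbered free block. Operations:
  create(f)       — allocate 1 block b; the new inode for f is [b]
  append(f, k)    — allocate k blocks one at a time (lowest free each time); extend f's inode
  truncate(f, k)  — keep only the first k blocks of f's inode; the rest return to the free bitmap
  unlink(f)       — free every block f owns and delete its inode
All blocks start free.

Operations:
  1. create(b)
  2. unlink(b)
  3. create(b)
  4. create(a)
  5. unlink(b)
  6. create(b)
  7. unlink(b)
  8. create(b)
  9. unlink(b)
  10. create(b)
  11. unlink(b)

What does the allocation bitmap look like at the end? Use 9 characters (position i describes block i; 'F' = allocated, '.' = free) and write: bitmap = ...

create(b): bitmap=F........ | b=[0]
unlink(b): bitmap=......... | 
create(b): bitmap=F........ | b=[0]
create(a): bitmap=FF....... | a=[1] b=[0]
unlink(b): bitmap=.F....... | a=[1]
create(b): bitmap=FF....... | a=[1] b=[0]
unlink(b): bitmap=.F....... | a=[1]
create(b): bitmap=FF....... | a=[1] b=[0]
unlink(b): bitmap=.F....... | a=[1]
create(b): bitmap=FF....... | a=[1] b=[0]
unlink(b): bitmap=.F....... | a=[1]

bitmap = .F.......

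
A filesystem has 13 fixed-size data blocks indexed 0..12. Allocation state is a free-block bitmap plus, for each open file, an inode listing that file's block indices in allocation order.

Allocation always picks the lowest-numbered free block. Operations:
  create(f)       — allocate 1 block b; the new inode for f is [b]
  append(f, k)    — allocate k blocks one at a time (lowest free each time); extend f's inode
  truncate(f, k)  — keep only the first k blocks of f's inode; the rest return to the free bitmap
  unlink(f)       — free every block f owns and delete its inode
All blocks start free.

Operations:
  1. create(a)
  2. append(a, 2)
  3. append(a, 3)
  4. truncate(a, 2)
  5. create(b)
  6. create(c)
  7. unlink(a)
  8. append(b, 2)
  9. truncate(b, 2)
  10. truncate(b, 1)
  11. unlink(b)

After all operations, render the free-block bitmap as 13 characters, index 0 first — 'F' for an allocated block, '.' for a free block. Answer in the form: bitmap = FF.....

create(a): bitmap=F............ | a=[0]
append(a, 2): bitmap=FFF.......... | a=[0, 1, 2]
append(a, 3): bitmap=FFFFFF....... | a=[0, 1, 2, 3, 4, 5]
truncate(a, 2): bitmap=FF........... | a=[0, 1]
create(b): bitmap=FFF.......... | a=[0, 1] b=[2]
create(c): bitmap=FFFF......... | a=[0, 1] b=[2] c=[3]
unlink(a): bitmap=..FF......... | b=[2] c=[3]
append(b, 2): bitmap=FFFF......... | b=[2, 0, 1] c=[3]
truncate(b, 2): bitmap=F.FF......... | b=[2, 0] c=[3]
truncate(b, 1): bitmap=..FF......... | b=[2] c=[3]
unlink(b): bitmap=...F......... | c=[3]

bitmap = ...F.........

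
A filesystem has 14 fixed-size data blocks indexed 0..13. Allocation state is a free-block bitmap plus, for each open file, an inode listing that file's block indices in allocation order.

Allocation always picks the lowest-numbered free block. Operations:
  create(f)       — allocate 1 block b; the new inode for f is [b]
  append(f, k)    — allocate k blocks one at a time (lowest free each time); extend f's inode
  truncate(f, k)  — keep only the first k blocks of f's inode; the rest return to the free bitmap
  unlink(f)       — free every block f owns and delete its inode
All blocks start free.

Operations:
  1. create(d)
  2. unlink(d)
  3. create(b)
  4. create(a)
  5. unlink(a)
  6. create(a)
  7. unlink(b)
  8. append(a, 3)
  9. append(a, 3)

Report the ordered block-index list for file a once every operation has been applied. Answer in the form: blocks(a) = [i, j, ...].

blocks(a) = [1, 0, 2, 3, 4, 5, 6]

create(d): bitmap=F............. | d=[0]
unlink(d): bitmap=.............. | 
create(b): bitmap=F............. | b=[0]
create(a): bitmap=FF............ | a=[1] b=[0]
unlink(a): bitmap=F............. | b=[0]
create(a): bitmap=FF............ | a=[1] b=[0]
unlink(b): bitmap=.F............ | a=[1]
append(a, 3): bitmap=FFFF.......... | a=[1, 0, 2, 3]
append(a, 3): bitmap=FFFFFFF....... | a=[1, 0, 2, 3, 4, 5, 6]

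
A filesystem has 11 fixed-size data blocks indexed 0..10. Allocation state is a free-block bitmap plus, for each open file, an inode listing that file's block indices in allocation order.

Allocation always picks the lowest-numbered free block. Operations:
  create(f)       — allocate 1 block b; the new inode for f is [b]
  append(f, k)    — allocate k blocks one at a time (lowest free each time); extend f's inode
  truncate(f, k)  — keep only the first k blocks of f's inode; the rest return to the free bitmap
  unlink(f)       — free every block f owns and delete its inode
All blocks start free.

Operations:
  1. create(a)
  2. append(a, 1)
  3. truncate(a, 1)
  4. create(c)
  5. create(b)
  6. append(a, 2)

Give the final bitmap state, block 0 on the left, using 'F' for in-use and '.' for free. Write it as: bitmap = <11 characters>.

[1] create(a) — a=0 (map F..........)
[2] append(a, 1) — a=0,1 (map FF.........)
[3] truncate(a, 1) — a=0 (map F..........)
[4] create(c) — a=0 c=1 (map FF.........)
[5] create(b) — a=0 b=2 c=1 (map FFF........)
[6] append(a, 2) — a=0,3,4 b=2 c=1 (map FFFFF......)

bitmap = FFFFF......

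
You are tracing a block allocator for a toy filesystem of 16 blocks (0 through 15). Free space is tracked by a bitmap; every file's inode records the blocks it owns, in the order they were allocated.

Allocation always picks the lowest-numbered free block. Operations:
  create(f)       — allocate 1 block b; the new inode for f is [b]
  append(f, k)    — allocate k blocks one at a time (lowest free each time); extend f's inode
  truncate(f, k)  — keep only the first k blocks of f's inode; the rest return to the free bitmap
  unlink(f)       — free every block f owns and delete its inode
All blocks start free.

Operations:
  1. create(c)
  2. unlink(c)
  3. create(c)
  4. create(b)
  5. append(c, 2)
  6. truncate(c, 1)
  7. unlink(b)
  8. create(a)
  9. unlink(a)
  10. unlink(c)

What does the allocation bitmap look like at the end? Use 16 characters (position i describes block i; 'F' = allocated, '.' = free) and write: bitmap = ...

  1. create(c)  ⇒  F...............  {c→[0]}
  2. unlink(c)  ⇒  ................  {}
  3. create(c)  ⇒  F...............  {c→[0]}
  4. create(b)  ⇒  FF..............  {b→[1]; c→[0]}
  5. append(c, 2)  ⇒  FFFF............  {b→[1]; c→[0, 2, 3]}
  6. truncate(c, 1)  ⇒  FF..............  {b→[1]; c→[0]}
  7. unlink(b)  ⇒  F...............  {c→[0]}
  8. create(a)  ⇒  FF..............  {a→[1]; c→[0]}
  9. unlink(a)  ⇒  F...............  {c→[0]}
  10. unlink(c)  ⇒  ................  {}

bitmap = ................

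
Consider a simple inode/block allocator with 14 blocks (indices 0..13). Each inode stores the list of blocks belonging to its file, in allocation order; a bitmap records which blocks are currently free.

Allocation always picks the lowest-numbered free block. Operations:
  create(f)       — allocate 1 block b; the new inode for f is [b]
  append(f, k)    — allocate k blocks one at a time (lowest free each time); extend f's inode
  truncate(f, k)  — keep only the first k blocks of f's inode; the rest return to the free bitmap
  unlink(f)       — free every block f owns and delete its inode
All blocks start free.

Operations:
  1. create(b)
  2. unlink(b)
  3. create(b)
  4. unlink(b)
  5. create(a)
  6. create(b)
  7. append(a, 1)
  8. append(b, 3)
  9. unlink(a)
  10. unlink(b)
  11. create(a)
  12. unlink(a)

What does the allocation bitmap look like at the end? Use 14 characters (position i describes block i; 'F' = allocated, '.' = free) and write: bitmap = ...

  1. create(b)  ⇒  F.............  {b→[0]}
  2. unlink(b)  ⇒  ..............  {}
  3. create(b)  ⇒  F.............  {b→[0]}
  4. unlink(b)  ⇒  ..............  {}
  5. create(a)  ⇒  F.............  {a→[0]}
  6. create(b)  ⇒  FF............  {a→[0]; b→[1]}
  7. append(a, 1)  ⇒  FFF...........  {a→[0, 2]; b→[1]}
  8. append(b, 3)  ⇒  FFFFFF........  {a→[0, 2]; b→[1, 3, 4, 5]}
  9. unlink(a)  ⇒  .F.FFF........  {b→[1, 3, 4, 5]}
  10. unlink(b)  ⇒  ..............  {}
  11. create(a)  ⇒  F.............  {a→[0]}
  12. unlink(a)  ⇒  ..............  {}

bitmap = ..............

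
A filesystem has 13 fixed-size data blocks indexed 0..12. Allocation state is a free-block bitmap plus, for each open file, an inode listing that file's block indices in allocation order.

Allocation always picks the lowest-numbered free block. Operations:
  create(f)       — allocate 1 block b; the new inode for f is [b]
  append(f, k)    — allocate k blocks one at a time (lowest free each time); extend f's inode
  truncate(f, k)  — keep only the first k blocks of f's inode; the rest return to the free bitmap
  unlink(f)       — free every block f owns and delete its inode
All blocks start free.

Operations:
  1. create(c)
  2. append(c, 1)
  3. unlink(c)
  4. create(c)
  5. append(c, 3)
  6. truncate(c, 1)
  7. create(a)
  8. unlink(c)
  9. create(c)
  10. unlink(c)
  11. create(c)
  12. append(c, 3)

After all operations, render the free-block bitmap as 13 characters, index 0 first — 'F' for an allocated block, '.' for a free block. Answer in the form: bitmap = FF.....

[1] create(c) — c=0 (map F............)
[2] append(c, 1) — c=0,1 (map FF...........)
[3] unlink(c) —  (map .............)
[4] create(c) — c=0 (map F............)
[5] append(c, 3) — c=0,1,2,3 (map FFFF.........)
[6] truncate(c, 1) — c=0 (map F............)
[7] create(a) — a=1 c=0 (map FF...........)
[8] unlink(c) — a=1 (map .F...........)
[9] create(c) — a=1 c=0 (map FF...........)
[10] unlink(c) — a=1 (map .F...........)
[11] create(c) — a=1 c=0 (map FF...........)
[12] append(c, 3) — a=1 c=0,2,3,4 (map FFFFF........)

bitmap = FFFFF........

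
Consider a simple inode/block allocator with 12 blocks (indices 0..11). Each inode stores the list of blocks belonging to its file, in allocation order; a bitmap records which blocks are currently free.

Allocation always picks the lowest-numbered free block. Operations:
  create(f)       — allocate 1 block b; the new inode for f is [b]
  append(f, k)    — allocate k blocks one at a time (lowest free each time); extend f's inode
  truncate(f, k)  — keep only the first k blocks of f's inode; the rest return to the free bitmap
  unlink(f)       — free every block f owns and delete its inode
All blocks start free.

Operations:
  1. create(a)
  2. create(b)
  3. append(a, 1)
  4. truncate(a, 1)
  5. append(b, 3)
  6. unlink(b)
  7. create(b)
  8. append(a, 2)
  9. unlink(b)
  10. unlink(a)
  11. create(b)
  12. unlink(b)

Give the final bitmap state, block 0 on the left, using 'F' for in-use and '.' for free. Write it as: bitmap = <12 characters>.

bitmap = ............

after create(a) → a:[0]  free=[F...........]
after create(b) → a:[0], b:[1]  free=[FF..........]
after append(a, 1) → a:[0, 2], b:[1]  free=[FFF.........]
after truncate(a, 1) → a:[0], b:[1]  free=[FF..........]
after append(b, 3) → a:[0], b:[1, 2, 3, 4]  free=[FFFFF.......]
after unlink(b) → a:[0]  free=[F...........]
after create(b) → a:[0], b:[1]  free=[FF..........]
after append(a, 2) → a:[0, 2, 3], b:[1]  free=[FFFF........]
after unlink(b) → a:[0, 2, 3]  free=[F.FF........]
after unlink(a) →   free=[............]
after create(b) → b:[0]  free=[F...........]
after unlink(b) →   free=[............]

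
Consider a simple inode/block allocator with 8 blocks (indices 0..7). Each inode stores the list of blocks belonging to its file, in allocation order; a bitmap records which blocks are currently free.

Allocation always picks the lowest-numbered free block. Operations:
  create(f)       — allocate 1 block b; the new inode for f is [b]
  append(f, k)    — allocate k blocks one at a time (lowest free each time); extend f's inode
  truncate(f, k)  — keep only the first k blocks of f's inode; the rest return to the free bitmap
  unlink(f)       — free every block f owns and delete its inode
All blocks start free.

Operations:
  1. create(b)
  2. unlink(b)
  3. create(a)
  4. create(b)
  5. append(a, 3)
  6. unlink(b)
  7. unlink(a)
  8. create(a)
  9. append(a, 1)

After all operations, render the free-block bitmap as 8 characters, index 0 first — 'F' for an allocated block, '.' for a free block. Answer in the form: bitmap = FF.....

  1. create(b)  ⇒  F.......  {b→[0]}
  2. unlink(b)  ⇒  ........  {}
  3. create(a)  ⇒  F.......  {a→[0]}
  4. create(b)  ⇒  FF......  {a→[0]; b→[1]}
  5. append(a, 3)  ⇒  FFFFF...  {a→[0, 2, 3, 4]; b→[1]}
  6. unlink(b)  ⇒  F.FFF...  {a→[0, 2, 3, 4]}
  7. unlink(a)  ⇒  ........  {}
  8. create(a)  ⇒  F.......  {a→[0]}
  9. append(a, 1)  ⇒  FF......  {a→[0, 1]}

bitmap = FF......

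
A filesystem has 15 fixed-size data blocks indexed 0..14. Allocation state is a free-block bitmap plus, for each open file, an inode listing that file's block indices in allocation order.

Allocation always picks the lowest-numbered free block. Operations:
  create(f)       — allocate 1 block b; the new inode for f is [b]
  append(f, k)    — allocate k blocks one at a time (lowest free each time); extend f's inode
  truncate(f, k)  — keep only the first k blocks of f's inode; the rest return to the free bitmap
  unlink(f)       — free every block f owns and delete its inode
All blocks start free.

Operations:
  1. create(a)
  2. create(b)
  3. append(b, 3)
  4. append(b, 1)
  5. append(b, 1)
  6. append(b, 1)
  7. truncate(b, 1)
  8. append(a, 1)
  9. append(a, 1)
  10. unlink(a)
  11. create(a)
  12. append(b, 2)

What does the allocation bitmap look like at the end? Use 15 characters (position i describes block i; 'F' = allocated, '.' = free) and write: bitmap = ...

[1] create(a) — a=0 (map F..............)
[2] create(b) — a=0 b=1 (map FF.............)
[3] append(b, 3) — a=0 b=1,2,3,4 (map FFFFF..........)
[4] append(b, 1) — a=0 b=1,2,3,4,5 (map FFFFFF.........)
[5] append(b, 1) — a=0 b=1,2,3,4,5,6 (map FFFFFFF........)
[6] append(b, 1) — a=0 b=1,2,3,4,5,6,7 (map FFFFFFFF.......)
[7] truncate(b, 1) — a=0 b=1 (map FF.............)
[8] append(a, 1) — a=0,2 b=1 (map FFF............)
[9] append(a, 1) — a=0,2,3 b=1 (map FFFF...........)
[10] unlink(a) — b=1 (map .F.............)
[11] create(a) — a=0 b=1 (map FF.............)
[12] append(b, 2) — a=0 b=1,2,3 (map FFFF...........)

bitmap = FFFF...........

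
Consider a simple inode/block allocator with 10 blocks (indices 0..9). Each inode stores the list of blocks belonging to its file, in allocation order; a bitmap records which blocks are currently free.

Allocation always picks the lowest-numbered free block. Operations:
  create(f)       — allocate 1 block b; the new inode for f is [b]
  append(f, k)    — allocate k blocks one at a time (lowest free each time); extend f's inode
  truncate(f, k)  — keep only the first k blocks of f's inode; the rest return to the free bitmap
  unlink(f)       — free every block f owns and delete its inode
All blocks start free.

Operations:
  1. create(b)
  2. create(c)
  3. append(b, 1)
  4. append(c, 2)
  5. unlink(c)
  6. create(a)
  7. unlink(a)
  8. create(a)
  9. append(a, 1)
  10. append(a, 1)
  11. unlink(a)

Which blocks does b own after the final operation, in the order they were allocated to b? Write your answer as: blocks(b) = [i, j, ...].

create(b): bitmap=F......... | b=[0]
create(c): bitmap=FF........ | b=[0] c=[1]
append(b, 1): bitmap=FFF....... | b=[0, 2] c=[1]
append(c, 2): bitmap=FFFFF..... | b=[0, 2] c=[1, 3, 4]
unlink(c): bitmap=F.F....... | b=[0, 2]
create(a): bitmap=FFF....... | a=[1] b=[0, 2]
unlink(a): bitmap=F.F....... | b=[0, 2]
create(a): bitmap=FFF....... | a=[1] b=[0, 2]
append(a, 1): bitmap=FFFF...... | a=[1, 3] b=[0, 2]
append(a, 1): bitmap=FFFFF..... | a=[1, 3, 4] b=[0, 2]
unlink(a): bitmap=F.F....... | b=[0, 2]

blocks(b) = [0, 2]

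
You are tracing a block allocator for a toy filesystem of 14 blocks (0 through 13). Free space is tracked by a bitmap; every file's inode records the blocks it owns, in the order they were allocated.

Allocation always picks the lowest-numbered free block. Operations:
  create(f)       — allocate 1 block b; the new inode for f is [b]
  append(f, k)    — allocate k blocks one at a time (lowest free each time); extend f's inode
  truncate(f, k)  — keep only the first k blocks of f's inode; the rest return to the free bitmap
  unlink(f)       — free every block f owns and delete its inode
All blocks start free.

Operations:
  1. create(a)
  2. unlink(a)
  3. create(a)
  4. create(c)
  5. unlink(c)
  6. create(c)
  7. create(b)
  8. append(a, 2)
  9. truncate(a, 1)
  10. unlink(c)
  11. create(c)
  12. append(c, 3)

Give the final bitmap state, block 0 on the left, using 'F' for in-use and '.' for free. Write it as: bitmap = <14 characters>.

bitmap = FFFFFF........

after create(a) → a:[0]  free=[F.............]
after unlink(a) →   free=[..............]
after create(a) → a:[0]  free=[F.............]
after create(c) → a:[0], c:[1]  free=[FF............]
after unlink(c) → a:[0]  free=[F.............]
after create(c) → a:[0], c:[1]  free=[FF............]
after create(b) → a:[0], b:[2], c:[1]  free=[FFF...........]
after append(a, 2) → a:[0, 3, 4], b:[2], c:[1]  free=[FFFFF.........]
after truncate(a, 1) → a:[0], b:[2], c:[1]  free=[FFF...........]
after unlink(c) → a:[0], b:[2]  free=[F.F...........]
after create(c) → a:[0], b:[2], c:[1]  free=[FFF...........]
after append(c, 3) → a:[0], b:[2], c:[1, 3, 4, 5]  free=[FFFFFF........]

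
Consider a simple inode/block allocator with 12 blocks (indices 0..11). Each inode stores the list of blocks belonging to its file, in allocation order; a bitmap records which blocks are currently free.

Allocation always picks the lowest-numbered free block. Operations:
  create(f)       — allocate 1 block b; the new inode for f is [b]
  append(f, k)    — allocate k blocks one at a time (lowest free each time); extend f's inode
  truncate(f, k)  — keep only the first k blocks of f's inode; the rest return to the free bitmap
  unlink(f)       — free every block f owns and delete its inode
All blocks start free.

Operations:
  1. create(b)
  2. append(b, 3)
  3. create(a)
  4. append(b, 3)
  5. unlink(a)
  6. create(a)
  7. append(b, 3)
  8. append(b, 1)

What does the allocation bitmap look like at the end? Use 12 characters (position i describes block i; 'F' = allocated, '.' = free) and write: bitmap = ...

bitmap = FFFFFFFFFFFF

[1] create(b) — b=0 (map F...........)
[2] append(b, 3) — b=0,1,2,3 (map FFFF........)
[3] create(a) — a=4 b=0,1,2,3 (map FFFFF.......)
[4] append(b, 3) — a=4 b=0,1,2,3,5,6,7 (map FFFFFFFF....)
[5] unlink(a) — b=0,1,2,3,5,6,7 (map FFFF.FFF....)
[6] create(a) — a=4 b=0,1,2,3,5,6,7 (map FFFFFFFF....)
[7] append(b, 3) — a=4 b=0,1,2,3,5,6,7,8,9,10 (map FFFFFFFFFFF.)
[8] append(b, 1) — a=4 b=0,1,2,3,5,6,7,8,9,10,11 (map FFFFFFFFFFFF)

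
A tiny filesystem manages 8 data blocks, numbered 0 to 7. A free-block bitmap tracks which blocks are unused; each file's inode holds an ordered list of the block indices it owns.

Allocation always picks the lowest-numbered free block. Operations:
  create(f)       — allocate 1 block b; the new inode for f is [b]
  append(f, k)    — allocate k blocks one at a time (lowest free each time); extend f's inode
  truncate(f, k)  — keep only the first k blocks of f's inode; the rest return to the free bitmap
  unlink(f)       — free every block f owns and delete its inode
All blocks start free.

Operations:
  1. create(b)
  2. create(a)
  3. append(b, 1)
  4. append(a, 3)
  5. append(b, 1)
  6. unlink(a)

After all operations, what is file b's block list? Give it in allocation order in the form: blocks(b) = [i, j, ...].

[1] create(b) — b=0 (map F.......)
[2] create(a) — a=1 b=0 (map FF......)
[3] append(b, 1) — a=1 b=0,2 (map FFF.....)
[4] append(a, 3) — a=1,3,4,5 b=0,2 (map FFFFFF..)
[5] append(b, 1) — a=1,3,4,5 b=0,2,6 (map FFFFFFF.)
[6] unlink(a) — b=0,2,6 (map F.F...F.)

blocks(b) = [0, 2, 6]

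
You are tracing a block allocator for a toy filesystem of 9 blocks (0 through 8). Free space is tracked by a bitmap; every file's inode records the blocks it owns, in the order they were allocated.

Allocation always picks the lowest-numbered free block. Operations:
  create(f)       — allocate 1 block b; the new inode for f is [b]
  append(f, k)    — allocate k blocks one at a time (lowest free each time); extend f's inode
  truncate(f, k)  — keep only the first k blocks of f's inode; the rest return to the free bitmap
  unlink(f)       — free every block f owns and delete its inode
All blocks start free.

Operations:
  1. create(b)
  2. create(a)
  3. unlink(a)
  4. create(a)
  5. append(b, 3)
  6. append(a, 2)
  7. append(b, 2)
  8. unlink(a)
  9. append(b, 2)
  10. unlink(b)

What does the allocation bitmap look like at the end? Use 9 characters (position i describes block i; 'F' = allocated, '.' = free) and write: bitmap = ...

bitmap = .........

after create(b) → b:[0]  free=[F........]
after create(a) → a:[1], b:[0]  free=[FF.......]
after unlink(a) → b:[0]  free=[F........]
after create(a) → a:[1], b:[0]  free=[FF.......]
after append(b, 3) → a:[1], b:[0, 2, 3, 4]  free=[FFFFF....]
after append(a, 2) → a:[1, 5, 6], b:[0, 2, 3, 4]  free=[FFFFFFF..]
after append(b, 2) → a:[1, 5, 6], b:[0, 2, 3, 4, 7, 8]  free=[FFFFFFFFF]
after unlink(a) → b:[0, 2, 3, 4, 7, 8]  free=[F.FFF..FF]
after append(b, 2) → b:[0, 2, 3, 4, 7, 8, 1, 5]  free=[FFFFFF.FF]
after unlink(b) →   free=[.........]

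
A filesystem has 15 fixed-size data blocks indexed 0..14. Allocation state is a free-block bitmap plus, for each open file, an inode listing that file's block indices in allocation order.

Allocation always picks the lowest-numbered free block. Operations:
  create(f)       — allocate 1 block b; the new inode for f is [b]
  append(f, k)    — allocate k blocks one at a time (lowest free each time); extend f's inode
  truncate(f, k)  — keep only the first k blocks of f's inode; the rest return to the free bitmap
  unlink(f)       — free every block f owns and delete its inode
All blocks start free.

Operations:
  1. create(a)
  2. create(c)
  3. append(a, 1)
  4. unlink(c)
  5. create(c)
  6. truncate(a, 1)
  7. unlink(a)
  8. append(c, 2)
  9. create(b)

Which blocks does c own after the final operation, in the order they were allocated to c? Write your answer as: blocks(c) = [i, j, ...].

blocks(c) = [1, 0, 2]

[1] create(a) — a=0 (map F..............)
[2] create(c) — a=0 c=1 (map FF.............)
[3] append(a, 1) — a=0,2 c=1 (map FFF............)
[4] unlink(c) — a=0,2 (map F.F............)
[5] create(c) — a=0,2 c=1 (map FFF............)
[6] truncate(a, 1) — a=0 c=1 (map FF.............)
[7] unlink(a) — c=1 (map .F.............)
[8] append(c, 2) — c=1,0,2 (map FFF............)
[9] create(b) — b=3 c=1,0,2 (map FFFF...........)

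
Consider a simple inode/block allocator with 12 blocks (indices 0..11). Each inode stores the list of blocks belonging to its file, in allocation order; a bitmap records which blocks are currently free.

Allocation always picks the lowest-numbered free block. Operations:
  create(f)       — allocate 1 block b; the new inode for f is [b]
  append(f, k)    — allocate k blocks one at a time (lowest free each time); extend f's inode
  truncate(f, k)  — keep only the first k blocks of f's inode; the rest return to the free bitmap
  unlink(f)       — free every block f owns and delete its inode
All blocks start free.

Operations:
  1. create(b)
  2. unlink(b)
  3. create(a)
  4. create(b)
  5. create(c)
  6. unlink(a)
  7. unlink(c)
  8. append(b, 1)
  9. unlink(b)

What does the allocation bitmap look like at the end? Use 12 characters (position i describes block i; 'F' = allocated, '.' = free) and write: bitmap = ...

  1. create(b)  ⇒  F...........  {b→[0]}
  2. unlink(b)  ⇒  ............  {}
  3. create(a)  ⇒  F...........  {a→[0]}
  4. create(b)  ⇒  FF..........  {a→[0]; b→[1]}
  5. create(c)  ⇒  FFF.........  {a→[0]; b→[1]; c→[2]}
  6. unlink(a)  ⇒  .FF.........  {b→[1]; c→[2]}
  7. unlink(c)  ⇒  .F..........  {b→[1]}
  8. append(b, 1)  ⇒  FF..........  {b→[1, 0]}
  9. unlink(b)  ⇒  ............  {}

bitmap = ............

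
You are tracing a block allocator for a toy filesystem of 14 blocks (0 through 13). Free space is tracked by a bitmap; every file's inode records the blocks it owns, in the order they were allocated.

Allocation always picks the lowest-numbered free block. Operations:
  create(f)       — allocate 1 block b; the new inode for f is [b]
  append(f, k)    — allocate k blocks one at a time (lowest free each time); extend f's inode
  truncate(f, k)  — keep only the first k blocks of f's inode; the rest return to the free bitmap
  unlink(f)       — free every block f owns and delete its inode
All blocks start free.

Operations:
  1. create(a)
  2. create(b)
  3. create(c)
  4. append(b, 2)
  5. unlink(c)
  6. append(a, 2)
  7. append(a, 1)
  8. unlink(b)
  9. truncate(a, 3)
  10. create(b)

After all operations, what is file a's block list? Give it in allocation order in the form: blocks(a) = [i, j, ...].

  1. create(a)  ⇒  F.............  {a→[0]}
  2. create(b)  ⇒  FF............  {a→[0]; b→[1]}
  3. create(c)  ⇒  FFF...........  {a→[0]; b→[1]; c→[2]}
  4. append(b, 2)  ⇒  FFFFF.........  {a→[0]; b→[1, 3, 4]; c→[2]}
  5. unlink(c)  ⇒  FF.FF.........  {a→[0]; b→[1, 3, 4]}
  6. append(a, 2)  ⇒  FFFFFF........  {a→[0, 2, 5]; b→[1, 3, 4]}
  7. append(a, 1)  ⇒  FFFFFFF.......  {a→[0, 2, 5, 6]; b→[1, 3, 4]}
  8. unlink(b)  ⇒  F.F..FF.......  {a→[0, 2, 5, 6]}
  9. truncate(a, 3)  ⇒  F.F..F........  {a→[0, 2, 5]}
  10. create(b)  ⇒  FFF..F........  {a→[0, 2, 5]; b→[1]}

blocks(a) = [0, 2, 5]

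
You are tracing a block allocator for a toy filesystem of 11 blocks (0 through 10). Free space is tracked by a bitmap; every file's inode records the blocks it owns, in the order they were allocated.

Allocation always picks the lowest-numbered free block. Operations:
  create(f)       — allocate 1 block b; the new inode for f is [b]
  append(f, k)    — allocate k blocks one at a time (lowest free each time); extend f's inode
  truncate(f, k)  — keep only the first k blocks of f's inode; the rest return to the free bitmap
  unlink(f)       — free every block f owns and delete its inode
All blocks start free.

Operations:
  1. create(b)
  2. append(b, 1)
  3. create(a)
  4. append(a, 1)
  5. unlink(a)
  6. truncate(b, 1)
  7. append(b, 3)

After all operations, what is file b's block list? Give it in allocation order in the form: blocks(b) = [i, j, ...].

blocks(b) = [0, 1, 2, 3]

create(b): bitmap=F.......... | b=[0]
append(b, 1): bitmap=FF......... | b=[0, 1]
create(a): bitmap=FFF........ | a=[2] b=[0, 1]
append(a, 1): bitmap=FFFF....... | a=[2, 3] b=[0, 1]
unlink(a): bitmap=FF......... | b=[0, 1]
truncate(b, 1): bitmap=F.......... | b=[0]
append(b, 3): bitmap=FFFF....... | b=[0, 1, 2, 3]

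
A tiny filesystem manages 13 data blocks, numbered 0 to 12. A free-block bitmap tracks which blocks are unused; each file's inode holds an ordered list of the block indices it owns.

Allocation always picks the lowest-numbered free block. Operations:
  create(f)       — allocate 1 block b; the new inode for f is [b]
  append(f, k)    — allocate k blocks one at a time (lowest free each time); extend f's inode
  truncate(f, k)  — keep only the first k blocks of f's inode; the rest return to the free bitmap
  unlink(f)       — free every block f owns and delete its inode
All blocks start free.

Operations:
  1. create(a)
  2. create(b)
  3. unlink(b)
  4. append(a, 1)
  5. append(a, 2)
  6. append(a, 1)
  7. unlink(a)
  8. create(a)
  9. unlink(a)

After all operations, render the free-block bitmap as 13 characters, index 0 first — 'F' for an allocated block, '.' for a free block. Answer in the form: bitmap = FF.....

[1] create(a) — a=0 (map F............)
[2] create(b) — a=0 b=1 (map FF...........)
[3] unlink(b) — a=0 (map F............)
[4] append(a, 1) — a=0,1 (map FF...........)
[5] append(a, 2) — a=0,1,2,3 (map FFFF.........)
[6] append(a, 1) — a=0,1,2,3,4 (map FFFFF........)
[7] unlink(a) —  (map .............)
[8] create(a) — a=0 (map F............)
[9] unlink(a) —  (map .............)

bitmap = .............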